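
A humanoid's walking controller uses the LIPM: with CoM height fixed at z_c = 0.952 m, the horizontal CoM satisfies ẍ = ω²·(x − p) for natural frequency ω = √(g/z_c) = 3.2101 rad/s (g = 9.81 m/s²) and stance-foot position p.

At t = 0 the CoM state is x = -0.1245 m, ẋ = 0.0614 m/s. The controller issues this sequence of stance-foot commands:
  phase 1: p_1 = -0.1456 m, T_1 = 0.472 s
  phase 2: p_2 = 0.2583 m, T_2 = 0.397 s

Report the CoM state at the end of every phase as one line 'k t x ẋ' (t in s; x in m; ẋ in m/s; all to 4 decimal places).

1 0.4720 -0.0539 0.2931
2 0.8690 -0.1931 -1.0868

phase 1: p=-0.1456, T=0.472, ωT=1.515167, cosh=2.384977, sinh=2.165205; start (x,ẋ)=(-0.124500, 0.061400) → end (x,ẋ)=(-0.053863, 0.293094)
phase 2: p=0.2583, T=0.397, ωT=1.274410, cosh=1.928093, sinh=1.648497; start (x,ẋ)=(-0.053863, 0.293094) → end (x,ẋ)=(-0.193065, -1.086804)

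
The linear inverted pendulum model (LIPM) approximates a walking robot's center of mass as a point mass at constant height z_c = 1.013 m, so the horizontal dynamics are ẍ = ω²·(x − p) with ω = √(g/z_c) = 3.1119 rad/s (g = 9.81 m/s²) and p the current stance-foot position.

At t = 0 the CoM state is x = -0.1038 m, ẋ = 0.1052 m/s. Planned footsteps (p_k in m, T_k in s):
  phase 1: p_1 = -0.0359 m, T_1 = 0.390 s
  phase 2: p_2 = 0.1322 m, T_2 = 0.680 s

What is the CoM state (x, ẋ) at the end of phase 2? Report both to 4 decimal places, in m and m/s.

phase 1: p=-0.0359, T=0.390, ωT=1.213641, cosh=1.831415, sinh=1.534302; start (x,ẋ)=(-0.103800, 0.105200) → end (x,ẋ)=(-0.108385, -0.131530)
phase 2: p=0.1322, T=0.680, ωT=2.116092, cosh=4.209572, sinh=4.089071; start (x,ẋ)=(-0.108385, -0.131530) → end (x,ẋ)=(-1.053392, -3.615075)

x = -1.0534, ẋ = -3.6151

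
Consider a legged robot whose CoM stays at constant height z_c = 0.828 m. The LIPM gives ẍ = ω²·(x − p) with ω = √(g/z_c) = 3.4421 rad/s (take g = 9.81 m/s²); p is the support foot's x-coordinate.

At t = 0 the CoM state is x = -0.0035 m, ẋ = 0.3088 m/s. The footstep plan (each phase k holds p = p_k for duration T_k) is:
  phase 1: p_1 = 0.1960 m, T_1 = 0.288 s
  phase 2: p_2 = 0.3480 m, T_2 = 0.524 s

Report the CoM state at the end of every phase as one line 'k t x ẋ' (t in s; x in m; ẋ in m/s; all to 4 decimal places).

1 0.2880 -0.0056 -0.3245
2 0.8120 -1.0330 -4.6065

phase 1: p=0.1960, T=0.288, ωT=0.991325, cosh=1.532943, sinh=1.161859; start (x,ẋ)=(-0.003500, 0.308800) → end (x,ẋ)=(-0.005589, -0.324474)
phase 2: p=0.3480, T=0.524, ωT=1.803660, cosh=3.118264, sinh=2.953569; start (x,ẋ)=(-0.005589, -0.324474) → end (x,ẋ)=(-1.033005, -4.606549)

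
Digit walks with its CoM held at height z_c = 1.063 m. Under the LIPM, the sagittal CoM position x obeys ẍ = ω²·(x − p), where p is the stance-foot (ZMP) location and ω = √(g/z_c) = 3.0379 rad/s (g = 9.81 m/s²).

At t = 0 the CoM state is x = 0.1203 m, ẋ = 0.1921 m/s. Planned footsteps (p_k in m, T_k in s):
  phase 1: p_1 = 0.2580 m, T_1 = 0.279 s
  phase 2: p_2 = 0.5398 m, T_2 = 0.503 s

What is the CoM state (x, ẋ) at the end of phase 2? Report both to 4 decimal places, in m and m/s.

x = -0.5501, ẋ = -3.0685

phase 1: p=0.2580, T=0.279, ωT=0.847574, cosh=1.381216, sinh=0.952762; start (x,ẋ)=(0.120300, 0.192100) → end (x,ẋ)=(0.128054, -0.133227)
phase 2: p=0.5398, T=0.503, ωT=1.528064, cosh=2.413099, sinh=2.196144; start (x,ẋ)=(0.128054, -0.133227) → end (x,ẋ)=(-0.550096, -3.068521)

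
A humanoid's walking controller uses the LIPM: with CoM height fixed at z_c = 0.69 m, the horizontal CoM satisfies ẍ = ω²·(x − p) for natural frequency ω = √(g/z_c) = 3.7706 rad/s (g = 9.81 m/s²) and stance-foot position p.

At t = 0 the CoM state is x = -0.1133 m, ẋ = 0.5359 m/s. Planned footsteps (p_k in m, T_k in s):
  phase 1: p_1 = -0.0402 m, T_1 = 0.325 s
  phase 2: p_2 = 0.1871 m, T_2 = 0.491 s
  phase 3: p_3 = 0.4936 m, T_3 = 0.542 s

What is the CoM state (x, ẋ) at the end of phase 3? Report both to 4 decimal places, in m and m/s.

phase 1: p=-0.0402, T=0.325, ωT=1.225445, cosh=1.849654, sinh=1.556027; start (x,ẋ)=(-0.113300, 0.535900) → end (x,ẋ)=(0.045742, 0.562341)
phase 2: p=0.1871, T=0.491, ωT=1.851365, cosh=3.262763, sinh=3.105741; start (x,ẋ)=(0.045742, 0.562341) → end (x,ẋ)=(0.189067, 0.179411)
phase 3: p=0.4936, T=0.542, ωT=2.043665, cosh=3.924201, sinh=3.794648; start (x,ẋ)=(0.189067, 0.179411) → end (x,ẋ)=(-0.520892, -3.653240)

x = -0.5209, ẋ = -3.6532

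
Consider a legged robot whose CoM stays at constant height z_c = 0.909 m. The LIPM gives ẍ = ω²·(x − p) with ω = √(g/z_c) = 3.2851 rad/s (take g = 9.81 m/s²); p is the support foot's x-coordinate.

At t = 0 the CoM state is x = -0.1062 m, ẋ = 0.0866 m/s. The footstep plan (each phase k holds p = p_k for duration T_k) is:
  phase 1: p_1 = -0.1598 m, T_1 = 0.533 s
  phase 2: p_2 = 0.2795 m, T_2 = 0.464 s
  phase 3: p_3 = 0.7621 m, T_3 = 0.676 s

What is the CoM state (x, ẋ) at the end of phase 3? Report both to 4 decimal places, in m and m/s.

phase 1: p=-0.1598, T=0.533, ωT=1.750958, cosh=2.966864, sinh=2.793256; start (x,ẋ)=(-0.106200, 0.086600) → end (x,ẋ)=(0.072858, 0.748771)
phase 2: p=0.2795, T=0.464, ωT=1.524286, cosh=2.404821, sinh=2.187045; start (x,ẋ)=(0.072858, 0.748771) → end (x,ẋ)=(0.281055, 0.316008)
phase 3: p=0.7621, T=0.676, ωT=2.220728, cosh=4.661281, sinh=4.552751; start (x,ẋ)=(0.281055, 0.316008) → end (x,ẋ)=(-1.042236, -5.721621)

x = -1.0422, ẋ = -5.7216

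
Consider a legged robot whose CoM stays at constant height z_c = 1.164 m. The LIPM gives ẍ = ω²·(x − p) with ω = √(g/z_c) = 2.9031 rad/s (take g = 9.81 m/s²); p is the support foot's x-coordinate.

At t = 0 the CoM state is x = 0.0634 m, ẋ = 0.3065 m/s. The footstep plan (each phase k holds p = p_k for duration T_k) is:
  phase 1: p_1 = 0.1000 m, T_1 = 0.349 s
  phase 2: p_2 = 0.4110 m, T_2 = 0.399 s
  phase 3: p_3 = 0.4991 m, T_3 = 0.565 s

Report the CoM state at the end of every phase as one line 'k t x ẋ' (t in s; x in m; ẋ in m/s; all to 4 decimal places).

1 0.3490 0.1692 0.3507
2 0.7480 0.1614 -0.3941
3 1.3130 -0.7412 -3.4871

phase 1: p=0.1000, T=0.349, ωT=1.013182, cosh=1.558707, sinh=1.195645; start (x,ẋ)=(0.063400, 0.306500) → end (x,ẋ)=(0.169184, 0.350702)
phase 2: p=0.4110, T=0.399, ωT=1.158337, cosh=1.749320, sinh=1.435312; start (x,ẋ)=(0.169184, 0.350702) → end (x,ẋ)=(0.161375, -0.394123)
phase 3: p=0.4991, T=0.565, ωT=1.640251, cosh=2.675199, sinh=2.481267; start (x,ẋ)=(0.161375, -0.394123) → end (x,ẋ)=(-0.741236, -3.487113)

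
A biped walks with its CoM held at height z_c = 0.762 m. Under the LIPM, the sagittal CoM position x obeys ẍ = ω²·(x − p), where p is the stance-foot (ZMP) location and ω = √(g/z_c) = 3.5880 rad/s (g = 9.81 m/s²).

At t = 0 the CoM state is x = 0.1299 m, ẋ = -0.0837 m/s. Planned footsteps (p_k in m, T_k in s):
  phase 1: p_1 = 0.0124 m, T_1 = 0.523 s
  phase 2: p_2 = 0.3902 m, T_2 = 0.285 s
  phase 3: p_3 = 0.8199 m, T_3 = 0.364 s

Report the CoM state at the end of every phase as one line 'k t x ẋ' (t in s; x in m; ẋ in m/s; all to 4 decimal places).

1 0.5230 0.3307 1.0647
2 0.8080 0.6559 1.4131
3 1.1720 1.1686 1.7933

phase 1: p=0.0124, T=0.523, ωT=1.876524, cosh=3.341943, sinh=3.188821; start (x,ẋ)=(0.129900, -0.083700) → end (x,ẋ)=(0.330690, 1.064655)
phase 2: p=0.3902, T=0.285, ωT=1.022580, cosh=1.570012, sinh=1.210347; start (x,ẋ)=(0.330690, 1.064655) → end (x,ẋ)=(0.655911, 1.413086)
phase 3: p=0.8199, T=0.364, ωT=1.306032, cosh=1.981195, sinh=1.710302; start (x,ẋ)=(0.655911, 1.413086) → end (x,ẋ)=(1.168585, 1.793269)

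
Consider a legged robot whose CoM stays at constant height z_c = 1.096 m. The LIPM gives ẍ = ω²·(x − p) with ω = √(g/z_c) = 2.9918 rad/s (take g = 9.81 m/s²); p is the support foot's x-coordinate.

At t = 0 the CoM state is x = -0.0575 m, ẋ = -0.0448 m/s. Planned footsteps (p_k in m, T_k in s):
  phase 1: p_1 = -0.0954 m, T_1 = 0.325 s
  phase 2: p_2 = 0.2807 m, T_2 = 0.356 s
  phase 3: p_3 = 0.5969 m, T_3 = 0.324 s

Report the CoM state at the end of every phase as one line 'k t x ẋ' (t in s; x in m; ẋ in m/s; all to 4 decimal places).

phase 1: p=-0.0954, T=0.325, ωT=0.972335, cosh=1.511155, sinh=1.132956; start (x,ẋ)=(-0.057500, -0.044800) → end (x,ẋ)=(-0.055092, 0.060765)
phase 2: p=0.2807, T=0.356, ωT=1.065081, cosh=1.622887, sinh=1.278187; start (x,ẋ)=(-0.055092, 0.060765) → end (x,ẋ)=(-0.238292, -1.185482)
phase 3: p=0.5969, T=0.324, ωT=0.969343, cosh=1.507772, sinh=1.128440; start (x,ẋ)=(-0.238292, -1.185482) → end (x,ẋ)=(-1.109517, -4.607101)

1 0.3250 -0.0551 0.0608
2 0.6810 -0.2383 -1.1855
3 1.0050 -1.1095 -4.6071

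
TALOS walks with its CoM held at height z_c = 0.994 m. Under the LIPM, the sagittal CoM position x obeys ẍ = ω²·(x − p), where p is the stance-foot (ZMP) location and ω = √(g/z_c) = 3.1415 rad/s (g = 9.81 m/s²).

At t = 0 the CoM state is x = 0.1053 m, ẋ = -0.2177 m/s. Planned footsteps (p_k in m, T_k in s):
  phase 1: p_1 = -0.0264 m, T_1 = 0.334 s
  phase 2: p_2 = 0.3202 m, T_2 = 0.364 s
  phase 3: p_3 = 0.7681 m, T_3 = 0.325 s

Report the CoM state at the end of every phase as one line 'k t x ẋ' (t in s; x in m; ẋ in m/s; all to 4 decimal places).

phase 1: p=-0.0264, T=0.334, ωT=1.049261, cosh=1.602868, sinh=1.252672; start (x,ẋ)=(0.105300, -0.217700) → end (x,ẋ)=(0.097890, 0.169330)
phase 2: p=0.3202, T=0.364, ωT=1.143506, cosh=1.728225, sinh=1.409525; start (x,ẋ)=(0.097890, 0.169330) → end (x,ẋ)=(0.011973, -0.691753)
phase 3: p=0.7681, T=0.325, ωT=1.020988, cosh=1.568087, sinh=1.207848; start (x,ẋ)=(0.011973, -0.691753) → end (x,ẋ)=(-0.683538, -3.953817)

1 0.3340 0.0979 0.1693
2 0.6980 0.0120 -0.6918
3 1.0230 -0.6835 -3.9538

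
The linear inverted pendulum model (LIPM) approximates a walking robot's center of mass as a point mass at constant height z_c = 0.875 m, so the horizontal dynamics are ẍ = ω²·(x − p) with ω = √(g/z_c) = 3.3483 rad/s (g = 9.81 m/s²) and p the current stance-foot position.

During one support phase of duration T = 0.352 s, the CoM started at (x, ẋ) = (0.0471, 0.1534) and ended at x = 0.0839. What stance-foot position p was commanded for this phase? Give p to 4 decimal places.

p = 0.0864

ωT = 3.3483·0.352 = 1.178602; cosh(ωT) = 1.778768, sinh(ωT) = 1.471059
x(T) = p + (x₀−p)·cosh(ωT) + (ẋ₀/ω)·sinh(ωT) ⇒ p·(1 − cosh) = x(T) − x₀·cosh − (ẋ₀/ω)·sinh
numerator   = 0.0839 − (0.0471)·1.778768 − (0.1534/3.3483)·1.471059 = -0.067275
denominator = 1 − 1.778768 = -0.778768
p = -0.067275 / -0.778768 = 0.0864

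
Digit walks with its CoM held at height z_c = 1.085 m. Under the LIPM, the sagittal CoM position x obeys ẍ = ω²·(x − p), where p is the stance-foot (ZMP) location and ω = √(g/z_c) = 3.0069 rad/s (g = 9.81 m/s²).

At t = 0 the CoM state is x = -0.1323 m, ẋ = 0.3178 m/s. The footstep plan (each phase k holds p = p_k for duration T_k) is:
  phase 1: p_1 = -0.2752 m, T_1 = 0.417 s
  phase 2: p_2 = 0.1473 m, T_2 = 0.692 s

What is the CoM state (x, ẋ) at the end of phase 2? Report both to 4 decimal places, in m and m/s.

x = 1.9181, ẋ = 5.4793

phase 1: p=-0.2752, T=0.417, ωT=1.253877, cosh=1.894649, sinh=1.609253; start (x,ẋ)=(-0.132300, 0.317800) → end (x,ẋ)=(0.165628, 1.293593)
phase 2: p=0.1473, T=0.692, ωT=2.080775, cosh=4.067753, sinh=3.942920; start (x,ẋ)=(0.165628, 1.293593) → end (x,ẋ)=(1.918129, 5.479310)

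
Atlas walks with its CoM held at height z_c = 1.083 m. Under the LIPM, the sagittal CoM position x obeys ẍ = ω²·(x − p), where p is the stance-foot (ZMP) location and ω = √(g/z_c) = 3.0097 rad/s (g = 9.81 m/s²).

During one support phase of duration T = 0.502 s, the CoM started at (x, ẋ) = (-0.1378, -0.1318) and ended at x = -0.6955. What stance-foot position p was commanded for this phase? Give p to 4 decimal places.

ωT = 3.0097·0.502 = 1.510869; cosh(ωT) = 2.375693, sinh(ωT) = 2.154975
x(T) = p + (x₀−p)·cosh(ωT) + (ẋ₀/ω)·sinh(ωT) ⇒ p·(1 − cosh) = x(T) − x₀·cosh − (ẋ₀/ω)·sinh
numerator   = -0.6955 − (-0.1378)·2.375693 − (-0.1318/3.0097)·2.154975 = -0.273759
denominator = 1 − 2.375693 = -1.375693
p = -0.273759 / -1.375693 = 0.1990

p = 0.1990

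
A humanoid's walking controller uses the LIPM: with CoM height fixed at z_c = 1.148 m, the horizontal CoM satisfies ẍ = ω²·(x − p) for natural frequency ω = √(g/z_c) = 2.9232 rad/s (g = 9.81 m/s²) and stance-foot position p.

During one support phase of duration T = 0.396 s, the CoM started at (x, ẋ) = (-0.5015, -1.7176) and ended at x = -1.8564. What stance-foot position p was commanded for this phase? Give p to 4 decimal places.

ωT = 2.9232·0.396 = 1.157587; cosh(ωT) = 1.748245, sinh(ωT) = 1.434001
x(T) = p + (x₀−p)·cosh(ωT) + (ẋ₀/ω)·sinh(ωT) ⇒ p·(1 − cosh) = x(T) − x₀·cosh − (ẋ₀/ω)·sinh
numerator   = -1.8564 − (-0.5015)·1.748245 − (-1.7176/2.9232)·1.434001 = -0.137072
denominator = 1 − 1.748245 = -0.748245
p = -0.137072 / -0.748245 = 0.1832

p = 0.1832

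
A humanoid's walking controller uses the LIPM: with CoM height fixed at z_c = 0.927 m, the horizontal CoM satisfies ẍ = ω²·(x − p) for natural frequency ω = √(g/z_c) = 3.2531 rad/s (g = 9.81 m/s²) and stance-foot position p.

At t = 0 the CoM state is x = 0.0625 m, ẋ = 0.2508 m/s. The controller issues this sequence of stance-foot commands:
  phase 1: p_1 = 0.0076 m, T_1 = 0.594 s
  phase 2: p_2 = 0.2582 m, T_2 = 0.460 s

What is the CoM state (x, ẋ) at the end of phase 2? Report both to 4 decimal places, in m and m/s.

x = 1.7055, ẋ = 4.8931

phase 1: p=0.0076, T=0.594, ωT=1.932341, cosh=3.525234, sinh=3.380426; start (x,ẋ)=(0.062500, 0.250800) → end (x,ẋ)=(0.461752, 1.487857)
phase 2: p=0.2582, T=0.460, ωT=1.496426, cosh=2.344815, sinh=2.120886; start (x,ẋ)=(0.461752, 1.487857) → end (x,ẋ)=(1.705511, 4.893143)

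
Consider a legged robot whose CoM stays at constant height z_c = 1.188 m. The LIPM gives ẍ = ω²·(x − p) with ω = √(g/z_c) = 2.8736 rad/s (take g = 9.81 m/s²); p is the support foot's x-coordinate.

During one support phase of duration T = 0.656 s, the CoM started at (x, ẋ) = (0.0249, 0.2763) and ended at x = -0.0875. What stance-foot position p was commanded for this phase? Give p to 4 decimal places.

ωT = 2.8736·0.656 = 1.885082; cosh(ωT) = 3.369354, sinh(ωT) = 3.217538
x(T) = p + (x₀−p)·cosh(ωT) + (ẋ₀/ω)·sinh(ωT) ⇒ p·(1 − cosh) = x(T) − x₀·cosh − (ẋ₀/ω)·sinh
numerator   = -0.0875 − (0.0249)·3.369354 − (0.2763/2.8736)·3.217538 = -0.480767
denominator = 1 − 3.369354 = -2.369354
p = -0.480767 / -2.369354 = 0.2029

p = 0.2029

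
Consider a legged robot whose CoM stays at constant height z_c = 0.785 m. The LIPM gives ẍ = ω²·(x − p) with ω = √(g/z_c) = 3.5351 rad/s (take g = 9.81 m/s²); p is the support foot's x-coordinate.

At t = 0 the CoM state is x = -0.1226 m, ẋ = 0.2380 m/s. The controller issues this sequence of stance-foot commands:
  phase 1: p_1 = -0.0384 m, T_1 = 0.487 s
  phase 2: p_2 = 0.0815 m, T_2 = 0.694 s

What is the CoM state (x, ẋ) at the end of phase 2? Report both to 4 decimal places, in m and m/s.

x = -1.1706, ẋ = -4.3817

phase 1: p=-0.0384, T=0.487, ωT=1.721594, cosh=2.886108, sinh=2.707327; start (x,ẋ)=(-0.122600, 0.238000) → end (x,ẋ)=(-0.099140, -0.118957)
phase 2: p=0.0815, T=0.694, ωT=2.453359, cosh=5.856673, sinh=5.770669; start (x,ẋ)=(-0.099140, -0.118957) → end (x,ẋ)=(-1.170634, -4.381727)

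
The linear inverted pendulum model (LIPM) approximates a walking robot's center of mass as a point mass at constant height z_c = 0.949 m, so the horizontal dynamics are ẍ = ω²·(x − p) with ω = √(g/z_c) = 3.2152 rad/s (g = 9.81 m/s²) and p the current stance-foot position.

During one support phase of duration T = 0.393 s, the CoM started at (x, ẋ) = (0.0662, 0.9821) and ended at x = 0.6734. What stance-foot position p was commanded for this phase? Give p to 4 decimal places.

p = -0.0546

ωT = 3.2152·0.393 = 1.263574; cosh(ωT) = 1.910342, sinh(ωT) = 1.627700
x(T) = p + (x₀−p)·cosh(ωT) + (ẋ₀/ω)·sinh(ωT) ⇒ p·(1 − cosh) = x(T) − x₀·cosh − (ẋ₀/ω)·sinh
numerator   = 0.6734 − (0.0662)·1.910342 − (0.9821/3.2152)·1.627700 = 0.049746
denominator = 1 − 1.910342 = -0.910342
p = 0.049746 / -0.910342 = -0.0546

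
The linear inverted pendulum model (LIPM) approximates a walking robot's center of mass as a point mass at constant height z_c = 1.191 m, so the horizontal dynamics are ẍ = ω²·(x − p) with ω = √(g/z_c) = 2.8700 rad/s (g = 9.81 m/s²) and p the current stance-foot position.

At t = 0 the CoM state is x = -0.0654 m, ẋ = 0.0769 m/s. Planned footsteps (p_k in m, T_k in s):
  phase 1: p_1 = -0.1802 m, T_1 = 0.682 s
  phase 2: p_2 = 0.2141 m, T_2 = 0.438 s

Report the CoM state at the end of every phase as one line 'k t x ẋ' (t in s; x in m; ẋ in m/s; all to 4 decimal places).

phase 1: p=-0.1802, T=0.682, ωT=1.957340, cosh=3.610851, sinh=3.469617; start (x,ẋ)=(-0.065400, 0.076900) → end (x,ẋ)=(0.327292, 1.420830)
phase 2: p=0.2141, T=0.438, ωT=1.257060, cosh=1.899781, sinh=1.615291; start (x,ẋ)=(0.327292, 1.420830) → end (x,ẋ)=(1.228811, 3.224011)

1 0.6820 0.3273 1.4208
2 1.1200 1.2288 3.2240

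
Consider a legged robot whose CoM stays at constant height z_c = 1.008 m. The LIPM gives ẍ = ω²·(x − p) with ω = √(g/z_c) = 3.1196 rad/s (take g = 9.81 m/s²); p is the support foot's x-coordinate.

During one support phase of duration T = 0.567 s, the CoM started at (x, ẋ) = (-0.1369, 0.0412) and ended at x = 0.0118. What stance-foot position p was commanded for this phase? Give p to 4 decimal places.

ωT = 3.1196·0.567 = 1.768813; cosh(ωT) = 3.017213, sinh(ωT) = 2.846677
x(T) = p + (x₀−p)·cosh(ωT) + (ẋ₀/ω)·sinh(ωT) ⇒ p·(1 − cosh) = x(T) − x₀·cosh − (ẋ₀/ω)·sinh
numerator   = 0.0118 − (-0.1369)·3.017213 − (0.0412/3.1196)·2.846677 = 0.387261
denominator = 1 − 3.017213 = -2.017213
p = 0.387261 / -2.017213 = -0.1920

p = -0.1920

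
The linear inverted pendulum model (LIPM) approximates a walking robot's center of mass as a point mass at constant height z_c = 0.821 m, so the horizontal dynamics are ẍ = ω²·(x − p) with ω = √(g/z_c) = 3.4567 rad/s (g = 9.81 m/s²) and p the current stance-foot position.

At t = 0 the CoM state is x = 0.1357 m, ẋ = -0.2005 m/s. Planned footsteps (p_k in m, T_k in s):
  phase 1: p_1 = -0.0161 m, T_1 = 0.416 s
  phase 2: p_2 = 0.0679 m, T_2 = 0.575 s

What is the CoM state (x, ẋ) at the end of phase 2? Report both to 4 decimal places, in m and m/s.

phase 1: p=-0.0161, T=0.416, ωT=1.437987, cosh=2.224807, sinh=1.987402; start (x,ẋ)=(0.135700, -0.200500) → end (x,ẋ)=(0.206350, 0.596770)
phase 2: p=0.0679, T=0.575, ωT=1.987602, cosh=3.717520, sinh=3.580496; start (x,ẋ)=(0.206350, 0.596770) → end (x,ẋ)=(1.200732, 3.932056)

x = 1.2007, ẋ = 3.9321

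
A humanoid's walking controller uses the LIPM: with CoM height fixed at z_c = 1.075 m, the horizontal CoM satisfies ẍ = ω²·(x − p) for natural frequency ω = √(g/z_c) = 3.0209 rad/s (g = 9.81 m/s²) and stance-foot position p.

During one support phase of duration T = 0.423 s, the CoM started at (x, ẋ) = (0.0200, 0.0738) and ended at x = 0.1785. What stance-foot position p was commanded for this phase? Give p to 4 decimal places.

p = -0.1064

ωT = 3.0209·0.423 = 1.277841; cosh(ωT) = 1.933760, sinh(ωT) = 1.655122
x(T) = p + (x₀−p)·cosh(ωT) + (ẋ₀/ω)·sinh(ωT) ⇒ p·(1 − cosh) = x(T) − x₀·cosh − (ẋ₀/ω)·sinh
numerator   = 0.1785 − (0.0200)·1.933760 − (0.0738/3.0209)·1.655122 = 0.099390
denominator = 1 − 1.933760 = -0.933760
p = 0.099390 / -0.933760 = -0.1064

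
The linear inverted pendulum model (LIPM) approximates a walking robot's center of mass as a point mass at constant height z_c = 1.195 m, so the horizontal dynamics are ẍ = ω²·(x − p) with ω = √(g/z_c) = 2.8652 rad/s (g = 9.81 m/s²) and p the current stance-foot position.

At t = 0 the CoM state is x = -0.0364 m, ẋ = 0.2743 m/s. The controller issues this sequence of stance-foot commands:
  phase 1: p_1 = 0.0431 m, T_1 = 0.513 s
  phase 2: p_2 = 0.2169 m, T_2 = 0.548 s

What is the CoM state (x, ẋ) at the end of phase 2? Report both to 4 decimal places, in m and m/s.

phase 1: p=0.0431, T=0.513, ωT=1.469848, cosh=2.289266, sinh=2.059306; start (x,ẋ)=(-0.036400, 0.274300) → end (x,ẋ)=(0.058251, 0.158870)
phase 2: p=0.2169, T=0.548, ωT=1.570130, cosh=2.507645, sinh=2.299626; start (x,ẋ)=(0.058251, 0.158870) → end (x,ẋ)=(-0.053425, -0.646931)

x = -0.0534, ẋ = -0.6469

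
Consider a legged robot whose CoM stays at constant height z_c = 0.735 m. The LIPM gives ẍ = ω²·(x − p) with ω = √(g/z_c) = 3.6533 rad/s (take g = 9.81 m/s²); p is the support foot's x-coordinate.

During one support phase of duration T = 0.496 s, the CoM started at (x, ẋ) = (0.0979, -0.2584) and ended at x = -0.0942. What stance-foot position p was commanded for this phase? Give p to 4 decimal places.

ωT = 3.6533·0.496 = 1.812037; cosh(ωT) = 3.143114, sinh(ωT) = 2.979792
x(T) = p + (x₀−p)·cosh(ωT) + (ẋ₀/ω)·sinh(ωT) ⇒ p·(1 − cosh) = x(T) − x₀·cosh − (ẋ₀/ω)·sinh
numerator   = -0.0942 − (0.0979)·3.143114 − (-0.2584/3.6533)·2.979792 = -0.191148
denominator = 1 − 3.143114 = -2.143114
p = -0.191148 / -2.143114 = 0.0892

p = 0.0892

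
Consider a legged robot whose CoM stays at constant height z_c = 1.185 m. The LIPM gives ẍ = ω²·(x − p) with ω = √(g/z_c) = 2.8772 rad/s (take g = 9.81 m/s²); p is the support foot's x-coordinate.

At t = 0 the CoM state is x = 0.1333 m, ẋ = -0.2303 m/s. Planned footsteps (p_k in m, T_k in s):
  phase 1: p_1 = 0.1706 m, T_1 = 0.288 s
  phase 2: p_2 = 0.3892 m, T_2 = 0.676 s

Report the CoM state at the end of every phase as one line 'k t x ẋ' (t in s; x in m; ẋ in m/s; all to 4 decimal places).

1 0.2880 0.0456 -0.4135
2 0.9640 -1.3292 -4.8619

phase 1: p=0.1706, T=0.288, ωT=0.828634, cosh=1.363416, sinh=0.926771; start (x,ẋ)=(0.133300, -0.230300) → end (x,ẋ)=(0.045563, -0.413455)
phase 2: p=0.3892, T=0.676, ωT=1.944987, cosh=3.568266, sinh=3.425277; start (x,ẋ)=(0.045563, -0.413455) → end (x,ẋ)=(-1.329203, -4.861933)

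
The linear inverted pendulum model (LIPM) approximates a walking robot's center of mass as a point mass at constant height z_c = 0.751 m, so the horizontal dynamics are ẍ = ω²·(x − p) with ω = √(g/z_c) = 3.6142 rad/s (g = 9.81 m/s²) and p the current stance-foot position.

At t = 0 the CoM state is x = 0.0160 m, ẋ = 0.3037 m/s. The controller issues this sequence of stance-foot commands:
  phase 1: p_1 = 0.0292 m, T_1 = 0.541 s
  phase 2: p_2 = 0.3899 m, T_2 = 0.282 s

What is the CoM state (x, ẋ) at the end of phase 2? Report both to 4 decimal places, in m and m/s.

x = 0.5160, ẋ = 0.9441

phase 1: p=0.0292, T=0.541, ωT=1.955282, cosh=3.603719, sinh=3.462194; start (x,ẋ)=(0.016000, 0.303700) → end (x,ẋ)=(0.272558, 0.929277)
phase 2: p=0.3899, T=0.282, ωT=1.019204, cosh=1.565936, sinh=1.205054; start (x,ẋ)=(0.272558, 0.929277) → end (x,ẋ)=(0.515991, 0.944127)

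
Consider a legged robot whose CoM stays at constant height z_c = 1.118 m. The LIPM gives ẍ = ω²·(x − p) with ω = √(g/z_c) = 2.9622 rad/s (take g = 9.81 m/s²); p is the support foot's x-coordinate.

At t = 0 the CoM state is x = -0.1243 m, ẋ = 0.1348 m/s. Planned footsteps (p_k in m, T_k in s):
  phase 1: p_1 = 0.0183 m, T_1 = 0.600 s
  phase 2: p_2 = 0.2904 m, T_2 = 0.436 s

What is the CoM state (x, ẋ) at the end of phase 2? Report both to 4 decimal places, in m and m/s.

x = -1.2909, ẋ = -4.4368

phase 1: p=0.0183, T=0.600, ωT=1.777320, cosh=3.041538, sinh=2.872447; start (x,ẋ)=(-0.124300, 0.134800) → end (x,ẋ)=(-0.284708, -0.803350)
phase 2: p=0.2904, T=0.436, ωT=1.291519, cosh=1.956581, sinh=1.681728; start (x,ẋ)=(-0.284708, -0.803350) → end (x,ẋ)=(-1.290931, -4.436786)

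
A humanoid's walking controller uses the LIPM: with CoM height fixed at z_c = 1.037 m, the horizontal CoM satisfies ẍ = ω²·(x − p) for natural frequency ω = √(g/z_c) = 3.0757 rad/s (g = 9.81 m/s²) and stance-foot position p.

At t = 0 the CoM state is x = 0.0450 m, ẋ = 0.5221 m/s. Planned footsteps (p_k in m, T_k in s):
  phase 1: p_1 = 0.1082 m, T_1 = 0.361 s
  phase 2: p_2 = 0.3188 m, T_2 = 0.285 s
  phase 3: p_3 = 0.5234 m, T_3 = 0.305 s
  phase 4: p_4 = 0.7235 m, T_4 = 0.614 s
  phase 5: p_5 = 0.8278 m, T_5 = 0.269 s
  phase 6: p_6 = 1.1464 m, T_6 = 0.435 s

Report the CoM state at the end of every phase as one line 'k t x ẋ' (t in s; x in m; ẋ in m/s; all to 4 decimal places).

phase 1: p=0.1082, T=0.361, ωT=1.110328, cosh=1.682402, sinh=1.352951; start (x,ẋ)=(0.045000, 0.522100) → end (x,ẋ)=(0.231536, 0.615390)
phase 2: p=0.3188, T=0.285, ωT=0.876574, cosh=1.409431, sinh=0.993225; start (x,ẋ)=(0.231536, 0.615390) → end (x,ẋ)=(0.394532, 0.600769)
phase 3: p=0.5234, T=0.305, ωT=0.938088, cosh=1.473234, sinh=1.081859; start (x,ẋ)=(0.394532, 0.600769) → end (x,ẋ)=(0.544865, 0.456269)
phase 4: p=0.7235, T=0.614, ωT=1.888480, cosh=3.380308, sinh=3.229006; start (x,ẋ)=(0.544865, 0.456269) → end (x,ẋ)=(0.598669, -0.231779)
phase 5: p=0.8278, T=0.269, ωT=0.827363, cosh=1.362240, sinh=0.925040; start (x,ẋ)=(0.598669, -0.231779) → end (x,ẋ)=(0.445959, -0.967650)
phase 6: p=1.1464, T=0.435, ωT=1.337929, cosh=2.036766, sinh=1.774378; start (x,ẋ)=(0.445959, -0.967650) → end (x,ẋ)=(-0.838474, -5.793501)

1 0.3610 0.2315 0.6154
2 0.6460 0.3945 0.6008
3 0.9510 0.5449 0.4563
4 1.5650 0.5987 -0.2318
5 1.8340 0.4460 -0.9677
6 2.2690 -0.8385 -5.7935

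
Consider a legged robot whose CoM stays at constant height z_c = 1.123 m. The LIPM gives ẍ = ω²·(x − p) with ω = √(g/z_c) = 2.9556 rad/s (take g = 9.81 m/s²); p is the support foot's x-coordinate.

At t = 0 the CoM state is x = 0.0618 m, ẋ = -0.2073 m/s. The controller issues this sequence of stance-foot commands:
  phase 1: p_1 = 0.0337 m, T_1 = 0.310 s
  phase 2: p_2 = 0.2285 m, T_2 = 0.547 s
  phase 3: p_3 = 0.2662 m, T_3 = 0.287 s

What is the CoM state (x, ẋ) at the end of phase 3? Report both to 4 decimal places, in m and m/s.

phase 1: p=0.0337, T=0.310, ωT=0.916236, cosh=1.449943, sinh=1.049921; start (x,ẋ)=(0.061800, -0.207300) → end (x,ẋ)=(0.000804, -0.213375)
phase 2: p=0.2285, T=0.547, ωT=1.616713, cosh=2.617530, sinh=2.418979; start (x,ẋ)=(0.000804, -0.213375) → end (x,ẋ)=(-0.542135, -2.186435)
phase 3: p=0.2662, T=0.287, ωT=0.848257, cosh=1.381867, sinh=0.953706; start (x,ẋ)=(-0.542135, -2.186435) → end (x,ẋ)=(-1.556325, -5.299876)

x = -1.5563, ẋ = -5.2999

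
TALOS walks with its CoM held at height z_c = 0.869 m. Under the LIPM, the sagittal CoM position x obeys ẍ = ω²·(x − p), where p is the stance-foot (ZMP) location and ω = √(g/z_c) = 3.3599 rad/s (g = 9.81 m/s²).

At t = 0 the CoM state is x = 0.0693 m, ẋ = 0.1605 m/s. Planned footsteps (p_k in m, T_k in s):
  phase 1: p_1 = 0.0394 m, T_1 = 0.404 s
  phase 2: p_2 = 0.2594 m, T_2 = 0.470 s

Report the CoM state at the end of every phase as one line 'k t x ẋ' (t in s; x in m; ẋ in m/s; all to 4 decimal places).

1 0.4040 0.1880 0.5148
2 0.8740 0.4347 0.7446

phase 1: p=0.0394, T=0.404, ωT=1.357400, cosh=2.071702, sinh=1.814373; start (x,ẋ)=(0.069300, 0.160500) → end (x,ẋ)=(0.188015, 0.514782)
phase 2: p=0.2594, T=0.470, ωT=1.579153, cosh=2.528498, sinh=2.322348; start (x,ẋ)=(0.188015, 0.514782) → end (x,ẋ)=(0.434719, 0.744619)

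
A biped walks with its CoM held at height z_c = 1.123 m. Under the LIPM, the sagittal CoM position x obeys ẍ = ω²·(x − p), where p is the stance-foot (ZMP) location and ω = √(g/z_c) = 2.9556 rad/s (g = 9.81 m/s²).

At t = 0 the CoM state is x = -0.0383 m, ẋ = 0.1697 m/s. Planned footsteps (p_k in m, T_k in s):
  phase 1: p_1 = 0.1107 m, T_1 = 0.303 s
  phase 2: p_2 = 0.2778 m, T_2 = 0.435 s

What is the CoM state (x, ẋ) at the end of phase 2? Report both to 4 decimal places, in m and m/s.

phase 1: p=0.1107, T=0.303, ωT=0.895547, cosh=1.428529, sinh=1.020145; start (x,ẋ)=(-0.038300, 0.169700) → end (x,ẋ)=(-0.043578, -0.206835)
phase 2: p=0.2778, T=0.435, ωT=1.285686, cosh=1.946805, sinh=1.670344; start (x,ẋ)=(-0.043578, -0.206835) → end (x,ẋ)=(-0.464751, -1.989266)

x = -0.4648, ẋ = -1.9893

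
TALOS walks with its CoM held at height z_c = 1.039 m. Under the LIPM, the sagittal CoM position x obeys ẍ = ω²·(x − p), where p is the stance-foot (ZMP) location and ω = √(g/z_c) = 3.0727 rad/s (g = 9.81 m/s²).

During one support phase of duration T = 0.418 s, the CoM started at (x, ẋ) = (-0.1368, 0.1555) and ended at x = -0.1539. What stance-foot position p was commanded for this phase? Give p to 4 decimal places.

ωT = 3.0727·0.418 = 1.284389; cosh(ωT) = 1.944639, sinh(ωT) = 1.667819
x(T) = p + (x₀−p)·cosh(ωT) + (ẋ₀/ω)·sinh(ωT) ⇒ p·(1 − cosh) = x(T) − x₀·cosh − (ẋ₀/ω)·sinh
numerator   = -0.1539 − (-0.1368)·1.944639 − (0.1555/3.0727)·1.667819 = 0.027723
denominator = 1 − 1.944639 = -0.944639
p = 0.027723 / -0.944639 = -0.0293

p = -0.0293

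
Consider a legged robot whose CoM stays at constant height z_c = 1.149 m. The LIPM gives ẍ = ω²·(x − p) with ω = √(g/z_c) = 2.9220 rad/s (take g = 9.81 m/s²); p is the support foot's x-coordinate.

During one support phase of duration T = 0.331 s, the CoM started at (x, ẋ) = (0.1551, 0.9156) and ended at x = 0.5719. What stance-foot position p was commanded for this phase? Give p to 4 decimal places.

ωT = 2.9220·0.331 = 0.967182; cosh(ωT) = 1.505337, sinh(ωT) = 1.125184
x(T) = p + (x₀−p)·cosh(ωT) + (ẋ₀/ω)·sinh(ωT) ⇒ p·(1 − cosh) = x(T) − x₀·cosh − (ẋ₀/ω)·sinh
numerator   = 0.5719 − (0.1551)·1.505337 − (0.9156/2.9220)·1.125184 = -0.014151
denominator = 1 − 1.505337 = -0.505337
p = -0.014151 / -0.505337 = 0.0280

p = 0.0280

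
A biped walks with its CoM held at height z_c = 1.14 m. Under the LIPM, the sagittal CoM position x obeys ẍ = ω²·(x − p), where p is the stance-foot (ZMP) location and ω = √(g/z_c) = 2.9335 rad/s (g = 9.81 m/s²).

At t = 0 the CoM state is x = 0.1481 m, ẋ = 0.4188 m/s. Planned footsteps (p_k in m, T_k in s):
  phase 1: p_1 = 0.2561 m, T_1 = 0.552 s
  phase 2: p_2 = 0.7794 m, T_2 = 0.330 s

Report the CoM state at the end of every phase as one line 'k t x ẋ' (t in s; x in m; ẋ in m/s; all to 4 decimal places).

1 0.5520 0.3190 0.3303
2 0.8820 0.2128 -1.0237

phase 1: p=0.2561, T=0.552, ωT=1.619292, cosh=2.623776, sinh=2.425738; start (x,ẋ)=(0.148100, 0.418800) → end (x,ẋ)=(0.319042, 0.330320)
phase 2: p=0.7794, T=0.330, ωT=0.968055, cosh=1.506320, sinh=1.126499; start (x,ẋ)=(0.319042, 0.330320) → end (x,ẋ)=(0.212800, -1.023725)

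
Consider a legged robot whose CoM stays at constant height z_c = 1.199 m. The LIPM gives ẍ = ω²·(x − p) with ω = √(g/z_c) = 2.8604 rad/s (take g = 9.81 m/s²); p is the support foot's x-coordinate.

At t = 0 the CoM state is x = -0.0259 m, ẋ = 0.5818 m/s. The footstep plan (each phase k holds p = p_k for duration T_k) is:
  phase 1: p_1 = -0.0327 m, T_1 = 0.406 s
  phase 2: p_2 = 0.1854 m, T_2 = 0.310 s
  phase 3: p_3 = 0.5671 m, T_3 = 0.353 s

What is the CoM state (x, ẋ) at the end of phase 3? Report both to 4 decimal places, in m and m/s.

phase 1: p=-0.0327, T=0.406, ωT=1.161322, cosh=1.753613, sinh=1.440541; start (x,ẋ)=(-0.025900, 0.581800) → end (x,ẋ)=(0.272228, 1.048272)
phase 2: p=0.1854, T=0.310, ωT=0.886724, cosh=1.419584, sinh=1.007581; start (x,ẋ)=(0.272228, 1.048272) → end (x,ẋ)=(0.677915, 1.738356)
phase 3: p=0.5671, T=0.353, ωT=1.009721, cosh=1.554578, sinh=1.190258; start (x,ẋ)=(0.677915, 1.738356) → end (x,ẋ)=(1.462728, 3.079692)

x = 1.4627, ẋ = 3.0797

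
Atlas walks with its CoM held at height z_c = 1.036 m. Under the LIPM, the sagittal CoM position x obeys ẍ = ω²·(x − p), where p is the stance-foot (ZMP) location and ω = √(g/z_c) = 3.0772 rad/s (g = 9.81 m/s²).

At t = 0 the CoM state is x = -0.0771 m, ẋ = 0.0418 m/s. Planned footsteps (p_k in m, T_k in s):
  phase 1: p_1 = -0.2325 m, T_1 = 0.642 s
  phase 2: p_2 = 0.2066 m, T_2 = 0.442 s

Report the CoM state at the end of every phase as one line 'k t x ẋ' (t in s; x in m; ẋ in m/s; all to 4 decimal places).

phase 1: p=-0.2325, T=0.642, ωT=1.975562, cosh=3.674679, sinh=3.535995; start (x,ẋ)=(-0.077100, 0.041800) → end (x,ẋ)=(0.386577, 1.844503)
phase 2: p=0.2066, T=0.442, ωT=1.360122, cosh=2.076650, sinh=1.820020; start (x,ẋ)=(0.386577, 1.844503) → end (x,ẋ)=(1.671288, 4.838362)

1 0.6420 0.3866 1.8445
2 1.0840 1.6713 4.8384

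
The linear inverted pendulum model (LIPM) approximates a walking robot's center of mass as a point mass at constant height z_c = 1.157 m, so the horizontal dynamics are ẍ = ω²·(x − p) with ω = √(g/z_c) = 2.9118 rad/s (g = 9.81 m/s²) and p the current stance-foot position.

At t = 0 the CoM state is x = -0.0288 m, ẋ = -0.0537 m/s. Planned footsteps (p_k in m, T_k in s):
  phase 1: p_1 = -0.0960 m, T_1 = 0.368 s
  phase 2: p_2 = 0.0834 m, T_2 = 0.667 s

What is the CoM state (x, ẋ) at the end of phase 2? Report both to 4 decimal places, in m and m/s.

x = -0.0565, ẋ = -0.3447

phase 1: p=-0.0960, T=0.368, ωT=1.071542, cosh=1.631180, sinh=1.288700; start (x,ẋ)=(-0.028800, -0.053700) → end (x,ẋ)=(-0.010151, 0.164569)
phase 2: p=0.0834, T=0.667, ωT=1.942171, cosh=3.558632, sinh=3.415240; start (x,ẋ)=(-0.010151, 0.164569) → end (x,ẋ)=(-0.056491, -0.344677)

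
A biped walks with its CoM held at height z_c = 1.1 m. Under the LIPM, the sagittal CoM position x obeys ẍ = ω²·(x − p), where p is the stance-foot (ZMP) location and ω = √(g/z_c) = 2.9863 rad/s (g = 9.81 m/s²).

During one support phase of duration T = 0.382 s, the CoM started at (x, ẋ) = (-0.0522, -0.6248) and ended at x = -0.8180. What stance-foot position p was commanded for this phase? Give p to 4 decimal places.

p = 0.5992

ωT = 2.9863·0.382 = 1.140767; cosh(ωT) = 1.724370, sinh(ωT) = 1.404796
x(T) = p + (x₀−p)·cosh(ωT) + (ẋ₀/ω)·sinh(ωT) ⇒ p·(1 − cosh) = x(T) − x₀·cosh − (ẋ₀/ω)·sinh
numerator   = -0.8180 − (-0.0522)·1.724370 − (-0.6248/2.9863)·1.404796 = -0.434073
denominator = 1 − 1.724370 = -0.724370
p = -0.434073 / -0.724370 = 0.5992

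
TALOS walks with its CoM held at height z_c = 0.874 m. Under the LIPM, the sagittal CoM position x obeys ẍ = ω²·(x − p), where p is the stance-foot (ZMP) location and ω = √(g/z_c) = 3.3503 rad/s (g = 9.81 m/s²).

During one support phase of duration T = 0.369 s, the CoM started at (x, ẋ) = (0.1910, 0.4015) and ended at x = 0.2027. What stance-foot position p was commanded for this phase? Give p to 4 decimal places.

ωT = 3.3503·0.369 = 1.236261; cosh(ωT) = 1.866592, sinh(ωT) = 1.576124
x(T) = p + (x₀−p)·cosh(ωT) + (ẋ₀/ω)·sinh(ωT) ⇒ p·(1 − cosh) = x(T) − x₀·cosh − (ẋ₀/ω)·sinh
numerator   = 0.2027 − (0.1910)·1.866592 − (0.4015/3.3503)·1.576124 = -0.342702
denominator = 1 − 1.866592 = -0.866592
p = -0.342702 / -0.866592 = 0.3955

p = 0.3955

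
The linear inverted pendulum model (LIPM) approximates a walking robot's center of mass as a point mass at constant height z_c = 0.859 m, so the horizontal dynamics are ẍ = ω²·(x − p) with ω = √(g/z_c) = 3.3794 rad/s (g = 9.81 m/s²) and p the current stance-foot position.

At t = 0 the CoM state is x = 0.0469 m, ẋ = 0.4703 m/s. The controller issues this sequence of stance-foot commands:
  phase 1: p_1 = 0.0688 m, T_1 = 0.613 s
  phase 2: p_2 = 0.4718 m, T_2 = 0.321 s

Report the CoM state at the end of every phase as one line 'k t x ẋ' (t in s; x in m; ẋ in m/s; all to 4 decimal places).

phase 1: p=0.0688, T=0.613, ωT=2.071572, cosh=4.031640, sinh=3.905652; start (x,ẋ)=(0.046900, 0.470300) → end (x,ẋ)=(0.524044, 1.607027)
phase 2: p=0.4718, T=0.321, ωT=1.084787, cosh=1.648392, sinh=1.310419; start (x,ẋ)=(0.524044, 1.607027) → end (x,ẋ)=(1.181070, 2.880370)

1 0.6130 0.5240 1.6070
2 0.9340 1.1811 2.8804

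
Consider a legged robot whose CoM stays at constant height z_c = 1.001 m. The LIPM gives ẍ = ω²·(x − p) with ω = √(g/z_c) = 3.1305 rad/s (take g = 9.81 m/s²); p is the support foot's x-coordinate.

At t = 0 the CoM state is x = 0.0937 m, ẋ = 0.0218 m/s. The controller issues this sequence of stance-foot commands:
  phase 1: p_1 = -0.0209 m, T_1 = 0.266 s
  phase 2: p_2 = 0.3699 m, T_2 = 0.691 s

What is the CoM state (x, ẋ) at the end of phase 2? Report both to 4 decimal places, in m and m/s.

x = -0.1338, ẋ = -1.4530

phase 1: p=-0.0209, T=0.266, ωT=0.832713, cosh=1.367208, sinh=0.932341; start (x,ẋ)=(0.093700, 0.021800) → end (x,ẋ)=(0.142275, 0.364287)
phase 2: p=0.3699, T=0.691, ωT=2.163175, cosh=4.406838, sinh=4.291879; start (x,ẋ)=(0.142275, 0.364287) → end (x,ẋ)=(-0.133774, -1.452957)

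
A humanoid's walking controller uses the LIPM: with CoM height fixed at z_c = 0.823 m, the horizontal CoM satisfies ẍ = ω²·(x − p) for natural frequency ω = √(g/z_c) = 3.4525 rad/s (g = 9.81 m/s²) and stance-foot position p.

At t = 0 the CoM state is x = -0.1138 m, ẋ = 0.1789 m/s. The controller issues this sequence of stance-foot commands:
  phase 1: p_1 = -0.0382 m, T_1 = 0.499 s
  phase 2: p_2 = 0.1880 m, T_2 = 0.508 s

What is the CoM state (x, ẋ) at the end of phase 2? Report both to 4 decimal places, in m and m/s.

x = -0.8716, ẋ = -3.5095

phase 1: p=-0.0382, T=0.499, ωT=1.722797, cosh=2.889369, sinh=2.710804; start (x,ẋ)=(-0.113800, 0.178900) → end (x,ẋ)=(-0.116169, -0.190636)
phase 2: p=0.1880, T=0.508, ωT=1.753870, cosh=2.975009, sinh=2.801907; start (x,ẋ)=(-0.116169, -0.190636) → end (x,ẋ)=(-0.871619, -3.509550)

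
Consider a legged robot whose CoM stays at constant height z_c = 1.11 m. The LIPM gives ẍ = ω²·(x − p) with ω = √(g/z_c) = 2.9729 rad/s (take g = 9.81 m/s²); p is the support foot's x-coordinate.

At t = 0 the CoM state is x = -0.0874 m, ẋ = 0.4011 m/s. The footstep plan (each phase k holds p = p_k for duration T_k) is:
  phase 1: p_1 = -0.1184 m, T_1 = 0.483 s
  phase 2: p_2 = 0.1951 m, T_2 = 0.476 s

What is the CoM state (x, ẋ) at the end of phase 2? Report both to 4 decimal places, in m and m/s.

x = 0.9443, ẋ = 2.4716

phase 1: p=-0.1184, T=0.483, ωT=1.435911, cosh=2.220685, sinh=1.982786; start (x,ẋ)=(-0.087400, 0.401100) → end (x,ẋ)=(0.217956, 1.073450)
phase 2: p=0.1951, T=0.476, ωT=1.415100, cosh=2.179901, sinh=1.936999; start (x,ẋ)=(0.217956, 1.073450) → end (x,ẋ)=(0.944333, 2.471633)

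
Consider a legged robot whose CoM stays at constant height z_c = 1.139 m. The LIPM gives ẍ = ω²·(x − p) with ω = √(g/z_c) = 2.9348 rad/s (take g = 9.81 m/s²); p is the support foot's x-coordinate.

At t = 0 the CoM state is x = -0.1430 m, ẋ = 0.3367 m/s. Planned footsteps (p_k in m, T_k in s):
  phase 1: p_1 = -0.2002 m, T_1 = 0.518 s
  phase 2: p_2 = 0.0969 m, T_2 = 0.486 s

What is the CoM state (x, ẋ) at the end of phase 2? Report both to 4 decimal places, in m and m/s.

phase 1: p=-0.2002, T=0.518, ωT=1.520226, cosh=2.395961, sinh=2.177299; start (x,ẋ)=(-0.143000, 0.336700) → end (x,ẋ)=(0.186643, 1.172225)
phase 2: p=0.0969, T=0.486, ωT=1.426313, cosh=2.201756, sinh=1.961563; start (x,ẋ)=(0.186643, 1.172225) → end (x,ẋ)=(1.077985, 3.097587)

x = 1.0780, ẋ = 3.0976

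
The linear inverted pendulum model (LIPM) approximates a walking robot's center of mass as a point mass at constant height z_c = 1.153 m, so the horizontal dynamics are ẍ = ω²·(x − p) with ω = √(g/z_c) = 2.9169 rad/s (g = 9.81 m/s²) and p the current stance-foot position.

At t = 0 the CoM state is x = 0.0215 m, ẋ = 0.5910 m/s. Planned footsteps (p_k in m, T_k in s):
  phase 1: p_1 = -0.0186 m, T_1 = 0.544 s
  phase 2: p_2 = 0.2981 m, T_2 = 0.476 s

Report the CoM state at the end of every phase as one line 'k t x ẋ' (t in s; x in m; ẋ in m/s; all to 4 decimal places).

1 0.5440 0.5580 1.7788
2 1.0200 1.9976 5.2118

phase 1: p=-0.0186, T=0.544, ωT=1.586794, cosh=2.546316, sinh=2.341735; start (x,ẋ)=(0.021500, 0.591000) → end (x,ẋ)=(0.557972, 1.778780)
phase 2: p=0.2981, T=0.476, ωT=1.388444, cosh=2.129036, sinh=1.879573; start (x,ẋ)=(0.557972, 1.778780) → end (x,ẋ)=(1.997575, 5.211841)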